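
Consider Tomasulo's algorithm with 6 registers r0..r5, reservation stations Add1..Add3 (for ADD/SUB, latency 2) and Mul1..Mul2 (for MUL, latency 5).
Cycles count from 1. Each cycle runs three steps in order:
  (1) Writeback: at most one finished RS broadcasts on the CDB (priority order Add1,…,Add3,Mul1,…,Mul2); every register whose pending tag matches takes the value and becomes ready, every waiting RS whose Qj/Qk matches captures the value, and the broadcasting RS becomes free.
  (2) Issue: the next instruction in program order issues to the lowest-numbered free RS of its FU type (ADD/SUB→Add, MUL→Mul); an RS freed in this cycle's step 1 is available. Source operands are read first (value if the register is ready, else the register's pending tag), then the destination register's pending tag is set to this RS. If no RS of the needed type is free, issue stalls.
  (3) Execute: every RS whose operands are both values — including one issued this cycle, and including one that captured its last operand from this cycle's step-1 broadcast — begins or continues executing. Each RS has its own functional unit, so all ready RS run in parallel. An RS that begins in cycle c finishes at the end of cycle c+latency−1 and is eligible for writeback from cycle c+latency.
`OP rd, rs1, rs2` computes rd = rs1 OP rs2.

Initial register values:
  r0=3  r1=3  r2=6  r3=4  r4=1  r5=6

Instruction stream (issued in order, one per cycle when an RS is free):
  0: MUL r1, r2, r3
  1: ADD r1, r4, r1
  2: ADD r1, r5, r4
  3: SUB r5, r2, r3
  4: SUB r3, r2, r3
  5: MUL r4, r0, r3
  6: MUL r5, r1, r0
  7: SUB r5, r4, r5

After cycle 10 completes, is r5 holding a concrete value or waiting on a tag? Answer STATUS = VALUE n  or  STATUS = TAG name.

cycle 1: issue MUL r1<-Mul1 // r0:3,r1:Mul1,r2:6,r3:4,r4:1,r5:6
cycle 2: issue ADD r1<-Add1 // r0:3,r1:Add1,r2:6,r3:4,r4:1,r5:6
cycle 3: issue ADD r1<-Add2 // r0:3,r1:Add2,r2:6,r3:4,r4:1,r5:6
cycle 4: issue SUB r5<-Add3 // r0:3,r1:Add2,r2:6,r3:4,r4:1,r5:Add3
cycle 5: CDB Add2=7; issue SUB r3<-Add2 // r0:3,r1:7,r2:6,r3:Add2,r4:1,r5:Add3
cycle 6: CDB Add3=2; issue MUL r4<-Mul2 // r0:3,r1:7,r2:6,r3:Add2,r4:Mul2,r5:2
cycle 7: CDB Add2=2; stall // r0:3,r1:7,r2:6,r3:2,r4:Mul2,r5:2
cycle 8: CDB Mul1=24; issue MUL r5<-Mul1 // r0:3,r1:7,r2:6,r3:2,r4:Mul2,r5:Mul1
cycle 9: issue SUB r5<-Add2 // r0:3,r1:7,r2:6,r3:2,r4:Mul2,r5:Add2
cycle 10: CDB Add1=25 // r0:3,r1:7,r2:6,r3:2,r4:Mul2,r5:Add2

STATUS = TAG Add2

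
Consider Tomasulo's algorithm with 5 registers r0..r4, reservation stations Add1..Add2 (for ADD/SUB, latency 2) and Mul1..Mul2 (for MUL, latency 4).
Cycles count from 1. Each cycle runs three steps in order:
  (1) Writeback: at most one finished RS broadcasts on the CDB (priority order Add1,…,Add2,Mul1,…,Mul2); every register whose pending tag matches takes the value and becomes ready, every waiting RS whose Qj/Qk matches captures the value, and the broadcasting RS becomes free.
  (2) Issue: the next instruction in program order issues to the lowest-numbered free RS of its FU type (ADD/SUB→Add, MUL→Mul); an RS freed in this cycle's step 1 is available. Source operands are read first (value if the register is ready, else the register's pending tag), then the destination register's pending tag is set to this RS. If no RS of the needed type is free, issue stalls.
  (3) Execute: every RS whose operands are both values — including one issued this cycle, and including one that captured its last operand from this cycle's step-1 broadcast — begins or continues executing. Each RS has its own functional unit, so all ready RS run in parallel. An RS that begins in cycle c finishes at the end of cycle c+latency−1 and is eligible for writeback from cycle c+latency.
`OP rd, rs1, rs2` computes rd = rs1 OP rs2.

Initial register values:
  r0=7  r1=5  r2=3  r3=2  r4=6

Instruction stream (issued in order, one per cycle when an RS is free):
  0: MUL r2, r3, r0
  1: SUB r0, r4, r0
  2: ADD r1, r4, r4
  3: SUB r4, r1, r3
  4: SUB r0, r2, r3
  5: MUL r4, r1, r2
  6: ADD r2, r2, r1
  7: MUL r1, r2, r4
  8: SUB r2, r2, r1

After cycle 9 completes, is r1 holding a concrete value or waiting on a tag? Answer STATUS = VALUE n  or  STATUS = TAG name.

STATUS = TAG Mul2

cycle 1: issue MUL r2<-Mul1 // r0:7,r1:5,r2:Mul1,r3:2,r4:6
cycle 2: issue SUB r0<-Add1 // r0:Add1,r1:5,r2:Mul1,r3:2,r4:6
cycle 3: issue ADD r1<-Add2 // r0:Add1,r1:Add2,r2:Mul1,r3:2,r4:6
cycle 4: CDB Add1=-1; issue SUB r4<-Add1 // r0:-1,r1:Add2,r2:Mul1,r3:2,r4:Add1
cycle 5: CDB Add2=12; issue SUB r0<-Add2 // r0:Add2,r1:12,r2:Mul1,r3:2,r4:Add1
cycle 6: CDB Mul1=14; issue MUL r4<-Mul1 // r0:Add2,r1:12,r2:14,r3:2,r4:Mul1
cycle 7: CDB Add1=10; issue ADD r2<-Add1 // r0:Add2,r1:12,r2:Add1,r3:2,r4:Mul1
cycle 8: CDB Add2=12; issue MUL r1<-Mul2 // r0:12,r1:Mul2,r2:Add1,r3:2,r4:Mul1
cycle 9: CDB Add1=26; issue SUB r2<-Add1 // r0:12,r1:Mul2,r2:Add1,r3:2,r4:Mul1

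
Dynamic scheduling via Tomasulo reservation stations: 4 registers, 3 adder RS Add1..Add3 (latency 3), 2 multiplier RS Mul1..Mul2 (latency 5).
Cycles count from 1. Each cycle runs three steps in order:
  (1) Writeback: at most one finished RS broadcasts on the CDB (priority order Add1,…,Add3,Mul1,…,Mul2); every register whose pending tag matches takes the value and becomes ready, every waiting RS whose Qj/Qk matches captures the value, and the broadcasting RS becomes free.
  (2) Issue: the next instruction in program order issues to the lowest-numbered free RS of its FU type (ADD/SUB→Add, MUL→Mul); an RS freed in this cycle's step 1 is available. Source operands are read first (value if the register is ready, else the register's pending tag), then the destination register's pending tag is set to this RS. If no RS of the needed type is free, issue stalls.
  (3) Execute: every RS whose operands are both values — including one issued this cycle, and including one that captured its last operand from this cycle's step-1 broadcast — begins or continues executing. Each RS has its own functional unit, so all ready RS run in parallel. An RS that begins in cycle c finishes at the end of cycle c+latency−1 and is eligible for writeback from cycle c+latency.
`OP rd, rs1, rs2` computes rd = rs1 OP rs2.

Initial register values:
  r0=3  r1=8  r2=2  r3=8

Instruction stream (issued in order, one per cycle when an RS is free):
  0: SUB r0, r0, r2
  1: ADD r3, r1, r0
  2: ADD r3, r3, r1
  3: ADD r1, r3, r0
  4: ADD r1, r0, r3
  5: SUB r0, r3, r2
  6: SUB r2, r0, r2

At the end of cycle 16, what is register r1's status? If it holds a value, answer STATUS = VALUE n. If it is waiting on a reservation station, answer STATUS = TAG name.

STATUS = VALUE 18

  c1: issue SUB r0<-Add1  regs: r0:Add1,r1:8,r2:2,r3:8
  c2: issue ADD r3<-Add2  regs: r0:Add1,r1:8,r2:2,r3:Add2
  c3: issue ADD r3<-Add3  regs: r0:Add1,r1:8,r2:2,r3:Add3
  c4: CDB Add1=1; issue ADD r1<-Add1  regs: r0:1,r1:Add1,r2:2,r3:Add3
  c5: stall  regs: r0:1,r1:Add1,r2:2,r3:Add3
  c6: stall  regs: r0:1,r1:Add1,r2:2,r3:Add3
  c7: CDB Add2=9; issue ADD r1<-Add2  regs: r0:1,r1:Add2,r2:2,r3:Add3
  c8: stall  regs: r0:1,r1:Add2,r2:2,r3:Add3
  c9: stall  regs: r0:1,r1:Add2,r2:2,r3:Add3
  c10: CDB Add3=17; issue SUB r0<-Add3  regs: r0:Add3,r1:Add2,r2:2,r3:17
  c11: stall  regs: r0:Add3,r1:Add2,r2:2,r3:17
  c12: stall  regs: r0:Add3,r1:Add2,r2:2,r3:17
  c13: CDB Add1=18; issue SUB r2<-Add1  regs: r0:Add3,r1:Add2,r2:Add1,r3:17
  c14: CDB Add2=18  regs: r0:Add3,r1:18,r2:Add1,r3:17
  c15: CDB Add3=15  regs: r0:15,r1:18,r2:Add1,r3:17
  c16: -  regs: r0:15,r1:18,r2:Add1,r3:17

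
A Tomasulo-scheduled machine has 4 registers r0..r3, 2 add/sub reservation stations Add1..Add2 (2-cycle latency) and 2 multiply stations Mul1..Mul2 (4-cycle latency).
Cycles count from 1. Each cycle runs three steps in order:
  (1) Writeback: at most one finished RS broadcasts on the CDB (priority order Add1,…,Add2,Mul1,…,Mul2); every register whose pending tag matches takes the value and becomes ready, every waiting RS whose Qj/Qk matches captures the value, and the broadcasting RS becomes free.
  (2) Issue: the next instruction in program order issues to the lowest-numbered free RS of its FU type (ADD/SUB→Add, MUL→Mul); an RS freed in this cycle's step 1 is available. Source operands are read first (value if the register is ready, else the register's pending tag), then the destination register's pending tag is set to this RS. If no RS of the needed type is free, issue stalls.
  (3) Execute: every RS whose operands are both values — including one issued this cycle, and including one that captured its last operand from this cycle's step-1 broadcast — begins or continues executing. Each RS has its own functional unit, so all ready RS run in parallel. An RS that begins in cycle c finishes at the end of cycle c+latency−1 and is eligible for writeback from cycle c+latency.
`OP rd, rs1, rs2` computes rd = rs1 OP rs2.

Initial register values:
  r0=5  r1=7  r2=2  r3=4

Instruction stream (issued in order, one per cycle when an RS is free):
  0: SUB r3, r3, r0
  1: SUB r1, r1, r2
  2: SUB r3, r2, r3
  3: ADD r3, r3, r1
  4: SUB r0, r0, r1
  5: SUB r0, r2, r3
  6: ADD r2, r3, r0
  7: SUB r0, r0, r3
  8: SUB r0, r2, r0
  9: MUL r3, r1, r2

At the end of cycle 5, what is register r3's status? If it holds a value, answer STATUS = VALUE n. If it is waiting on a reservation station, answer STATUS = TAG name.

STATUS = TAG Add2

c1: issue SUB r3<-Add1 | r0:5,r1:7,r2:2,r3:Add1
c2: issue SUB r1<-Add2 | r0:5,r1:Add2,r2:2,r3:Add1
c3: CDB Add1=-1; issue SUB r3<-Add1 | r0:5,r1:Add2,r2:2,r3:Add1
c4: CDB Add2=5; issue ADD r3<-Add2 | r0:5,r1:5,r2:2,r3:Add2
c5: CDB Add1=3; issue SUB r0<-Add1 | r0:Add1,r1:5,r2:2,r3:Add2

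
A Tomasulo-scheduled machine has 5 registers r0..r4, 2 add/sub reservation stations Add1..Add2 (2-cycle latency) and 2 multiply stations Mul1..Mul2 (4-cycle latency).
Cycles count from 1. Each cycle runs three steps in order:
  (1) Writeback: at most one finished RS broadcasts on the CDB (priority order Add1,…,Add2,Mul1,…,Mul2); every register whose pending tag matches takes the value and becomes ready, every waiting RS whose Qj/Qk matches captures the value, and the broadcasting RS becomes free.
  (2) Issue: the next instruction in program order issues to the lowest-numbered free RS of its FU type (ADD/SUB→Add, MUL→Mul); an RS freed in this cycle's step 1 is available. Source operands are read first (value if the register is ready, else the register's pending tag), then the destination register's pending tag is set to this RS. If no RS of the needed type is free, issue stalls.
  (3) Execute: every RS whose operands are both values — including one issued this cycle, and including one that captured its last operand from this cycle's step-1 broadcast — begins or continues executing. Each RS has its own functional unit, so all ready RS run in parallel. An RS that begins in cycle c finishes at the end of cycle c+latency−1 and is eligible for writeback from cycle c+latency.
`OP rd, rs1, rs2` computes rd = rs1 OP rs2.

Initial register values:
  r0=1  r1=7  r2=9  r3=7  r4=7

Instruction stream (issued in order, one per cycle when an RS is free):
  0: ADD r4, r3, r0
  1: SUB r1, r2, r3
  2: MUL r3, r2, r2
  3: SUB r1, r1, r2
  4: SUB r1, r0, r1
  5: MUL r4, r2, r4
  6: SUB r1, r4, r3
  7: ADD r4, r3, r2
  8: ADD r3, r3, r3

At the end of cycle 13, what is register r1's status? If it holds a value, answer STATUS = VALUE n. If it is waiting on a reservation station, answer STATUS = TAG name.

cycle 1: issue ADD r4<-Add1 // r0:1,r1:7,r2:9,r3:7,r4:Add1
cycle 2: issue SUB r1<-Add2 // r0:1,r1:Add2,r2:9,r3:7,r4:Add1
cycle 3: CDB Add1=8; issue MUL r3<-Mul1 // r0:1,r1:Add2,r2:9,r3:Mul1,r4:8
cycle 4: CDB Add2=2; issue SUB r1<-Add1 // r0:1,r1:Add1,r2:9,r3:Mul1,r4:8
cycle 5: issue SUB r1<-Add2 // r0:1,r1:Add2,r2:9,r3:Mul1,r4:8
cycle 6: CDB Add1=-7; issue MUL r4<-Mul2 // r0:1,r1:Add2,r2:9,r3:Mul1,r4:Mul2
cycle 7: CDB Mul1=81; issue SUB r1<-Add1 // r0:1,r1:Add1,r2:9,r3:81,r4:Mul2
cycle 8: CDB Add2=8; issue ADD r4<-Add2 // r0:1,r1:Add1,r2:9,r3:81,r4:Add2
cycle 9: stall // r0:1,r1:Add1,r2:9,r3:81,r4:Add2
cycle 10: CDB Add2=90; issue ADD r3<-Add2 // r0:1,r1:Add1,r2:9,r3:Add2,r4:90
cycle 11: CDB Mul2=72 // r0:1,r1:Add1,r2:9,r3:Add2,r4:90
cycle 12: CDB Add2=162 // r0:1,r1:Add1,r2:9,r3:162,r4:90
cycle 13: CDB Add1=-9 // r0:1,r1:-9,r2:9,r3:162,r4:90

STATUS = VALUE -9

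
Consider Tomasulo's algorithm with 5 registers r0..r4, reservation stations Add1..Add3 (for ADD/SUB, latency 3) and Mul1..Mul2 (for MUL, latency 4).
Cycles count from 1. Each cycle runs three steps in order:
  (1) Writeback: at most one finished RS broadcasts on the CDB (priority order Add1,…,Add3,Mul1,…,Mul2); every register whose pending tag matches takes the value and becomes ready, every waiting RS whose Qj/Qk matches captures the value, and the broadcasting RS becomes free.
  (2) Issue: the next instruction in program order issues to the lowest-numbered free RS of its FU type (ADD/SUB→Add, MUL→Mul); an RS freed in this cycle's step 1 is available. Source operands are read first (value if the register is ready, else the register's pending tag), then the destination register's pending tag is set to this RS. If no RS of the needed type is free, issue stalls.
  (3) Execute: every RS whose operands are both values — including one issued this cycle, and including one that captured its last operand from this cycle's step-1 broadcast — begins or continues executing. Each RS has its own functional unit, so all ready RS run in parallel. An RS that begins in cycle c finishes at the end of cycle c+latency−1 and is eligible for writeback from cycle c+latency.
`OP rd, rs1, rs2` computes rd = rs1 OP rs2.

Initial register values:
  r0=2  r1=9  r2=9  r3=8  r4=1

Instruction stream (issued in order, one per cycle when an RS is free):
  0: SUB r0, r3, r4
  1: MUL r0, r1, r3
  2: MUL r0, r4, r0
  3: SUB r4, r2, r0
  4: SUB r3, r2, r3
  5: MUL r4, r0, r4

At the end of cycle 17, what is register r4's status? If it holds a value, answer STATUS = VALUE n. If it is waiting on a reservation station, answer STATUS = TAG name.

cycle 1: issue SUB r0<-Add1 // r0:Add1,r1:9,r2:9,r3:8,r4:1
cycle 2: issue MUL r0<-Mul1 // r0:Mul1,r1:9,r2:9,r3:8,r4:1
cycle 3: issue MUL r0<-Mul2 // r0:Mul2,r1:9,r2:9,r3:8,r4:1
cycle 4: CDB Add1=7; issue SUB r4<-Add1 // r0:Mul2,r1:9,r2:9,r3:8,r4:Add1
cycle 5: issue SUB r3<-Add2 // r0:Mul2,r1:9,r2:9,r3:Add2,r4:Add1
cycle 6: CDB Mul1=72; issue MUL r4<-Mul1 // r0:Mul2,r1:9,r2:9,r3:Add2,r4:Mul1
cycle 7: - // r0:Mul2,r1:9,r2:9,r3:Add2,r4:Mul1
cycle 8: CDB Add2=1 // r0:Mul2,r1:9,r2:9,r3:1,r4:Mul1
cycle 9: - // r0:Mul2,r1:9,r2:9,r3:1,r4:Mul1
cycle 10: CDB Mul2=72 // r0:72,r1:9,r2:9,r3:1,r4:Mul1
cycle 11: - // r0:72,r1:9,r2:9,r3:1,r4:Mul1
cycle 12: - // r0:72,r1:9,r2:9,r3:1,r4:Mul1
cycle 13: CDB Add1=-63 // r0:72,r1:9,r2:9,r3:1,r4:Mul1
cycle 14: - // r0:72,r1:9,r2:9,r3:1,r4:Mul1
cycle 15: - // r0:72,r1:9,r2:9,r3:1,r4:Mul1
cycle 16: - // r0:72,r1:9,r2:9,r3:1,r4:Mul1
cycle 17: CDB Mul1=-4536 // r0:72,r1:9,r2:9,r3:1,r4:-4536

STATUS = VALUE -4536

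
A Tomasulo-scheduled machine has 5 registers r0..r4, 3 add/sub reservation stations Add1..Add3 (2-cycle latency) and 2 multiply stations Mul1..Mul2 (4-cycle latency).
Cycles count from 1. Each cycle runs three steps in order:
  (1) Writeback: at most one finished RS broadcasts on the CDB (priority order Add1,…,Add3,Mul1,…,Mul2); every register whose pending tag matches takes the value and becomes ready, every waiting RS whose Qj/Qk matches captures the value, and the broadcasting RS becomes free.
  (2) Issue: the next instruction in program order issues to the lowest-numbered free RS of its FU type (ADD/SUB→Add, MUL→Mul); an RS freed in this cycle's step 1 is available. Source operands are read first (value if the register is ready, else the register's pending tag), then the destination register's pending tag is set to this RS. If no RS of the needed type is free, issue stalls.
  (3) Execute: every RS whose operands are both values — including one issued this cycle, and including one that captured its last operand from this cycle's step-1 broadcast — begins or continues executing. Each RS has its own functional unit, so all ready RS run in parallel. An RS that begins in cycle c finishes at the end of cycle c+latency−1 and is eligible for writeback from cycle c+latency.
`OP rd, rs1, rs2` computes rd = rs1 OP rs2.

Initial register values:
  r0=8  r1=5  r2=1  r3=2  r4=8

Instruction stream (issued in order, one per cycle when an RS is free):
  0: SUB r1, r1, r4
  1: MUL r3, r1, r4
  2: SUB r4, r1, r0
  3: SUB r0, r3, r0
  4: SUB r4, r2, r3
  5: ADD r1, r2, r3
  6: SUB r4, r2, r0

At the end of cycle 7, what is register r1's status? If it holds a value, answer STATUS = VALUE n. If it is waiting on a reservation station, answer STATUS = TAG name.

STATUS = TAG Add3

cycle 1: issue SUB r1<-Add1 // r0:8,r1:Add1,r2:1,r3:2,r4:8
cycle 2: issue MUL r3<-Mul1 // r0:8,r1:Add1,r2:1,r3:Mul1,r4:8
cycle 3: CDB Add1=-3; issue SUB r4<-Add1 // r0:8,r1:-3,r2:1,r3:Mul1,r4:Add1
cycle 4: issue SUB r0<-Add2 // r0:Add2,r1:-3,r2:1,r3:Mul1,r4:Add1
cycle 5: CDB Add1=-11; issue SUB r4<-Add1 // r0:Add2,r1:-3,r2:1,r3:Mul1,r4:Add1
cycle 6: issue ADD r1<-Add3 // r0:Add2,r1:Add3,r2:1,r3:Mul1,r4:Add1
cycle 7: CDB Mul1=-24; stall // r0:Add2,r1:Add3,r2:1,r3:-24,r4:Add1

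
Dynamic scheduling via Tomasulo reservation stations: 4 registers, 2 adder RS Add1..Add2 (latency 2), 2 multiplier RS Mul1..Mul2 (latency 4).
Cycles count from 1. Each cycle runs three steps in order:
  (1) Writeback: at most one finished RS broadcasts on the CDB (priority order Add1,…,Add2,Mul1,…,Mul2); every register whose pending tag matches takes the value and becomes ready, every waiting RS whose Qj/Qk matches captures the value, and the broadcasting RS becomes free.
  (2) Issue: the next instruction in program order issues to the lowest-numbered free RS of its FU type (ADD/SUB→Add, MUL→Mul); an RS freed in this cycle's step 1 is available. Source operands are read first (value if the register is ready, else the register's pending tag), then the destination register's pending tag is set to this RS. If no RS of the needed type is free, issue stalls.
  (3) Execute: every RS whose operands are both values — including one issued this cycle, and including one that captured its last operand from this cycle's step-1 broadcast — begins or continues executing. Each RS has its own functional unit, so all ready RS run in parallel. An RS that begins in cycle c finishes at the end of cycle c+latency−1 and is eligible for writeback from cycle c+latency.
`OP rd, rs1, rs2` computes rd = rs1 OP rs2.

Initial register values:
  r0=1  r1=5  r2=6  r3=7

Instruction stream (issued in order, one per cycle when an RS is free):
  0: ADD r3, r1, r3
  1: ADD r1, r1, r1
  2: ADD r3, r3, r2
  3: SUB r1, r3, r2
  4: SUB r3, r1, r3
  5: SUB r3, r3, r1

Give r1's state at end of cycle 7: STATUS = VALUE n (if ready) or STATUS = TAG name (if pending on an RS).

cycle 1: issue ADD r3<-Add1 // r0:1,r1:5,r2:6,r3:Add1
cycle 2: issue ADD r1<-Add2 // r0:1,r1:Add2,r2:6,r3:Add1
cycle 3: CDB Add1=12; issue ADD r3<-Add1 // r0:1,r1:Add2,r2:6,r3:Add1
cycle 4: CDB Add2=10; issue SUB r1<-Add2 // r0:1,r1:Add2,r2:6,r3:Add1
cycle 5: CDB Add1=18; issue SUB r3<-Add1 // r0:1,r1:Add2,r2:6,r3:Add1
cycle 6: stall // r0:1,r1:Add2,r2:6,r3:Add1
cycle 7: CDB Add2=12; issue SUB r3<-Add2 // r0:1,r1:12,r2:6,r3:Add2

STATUS = VALUE 12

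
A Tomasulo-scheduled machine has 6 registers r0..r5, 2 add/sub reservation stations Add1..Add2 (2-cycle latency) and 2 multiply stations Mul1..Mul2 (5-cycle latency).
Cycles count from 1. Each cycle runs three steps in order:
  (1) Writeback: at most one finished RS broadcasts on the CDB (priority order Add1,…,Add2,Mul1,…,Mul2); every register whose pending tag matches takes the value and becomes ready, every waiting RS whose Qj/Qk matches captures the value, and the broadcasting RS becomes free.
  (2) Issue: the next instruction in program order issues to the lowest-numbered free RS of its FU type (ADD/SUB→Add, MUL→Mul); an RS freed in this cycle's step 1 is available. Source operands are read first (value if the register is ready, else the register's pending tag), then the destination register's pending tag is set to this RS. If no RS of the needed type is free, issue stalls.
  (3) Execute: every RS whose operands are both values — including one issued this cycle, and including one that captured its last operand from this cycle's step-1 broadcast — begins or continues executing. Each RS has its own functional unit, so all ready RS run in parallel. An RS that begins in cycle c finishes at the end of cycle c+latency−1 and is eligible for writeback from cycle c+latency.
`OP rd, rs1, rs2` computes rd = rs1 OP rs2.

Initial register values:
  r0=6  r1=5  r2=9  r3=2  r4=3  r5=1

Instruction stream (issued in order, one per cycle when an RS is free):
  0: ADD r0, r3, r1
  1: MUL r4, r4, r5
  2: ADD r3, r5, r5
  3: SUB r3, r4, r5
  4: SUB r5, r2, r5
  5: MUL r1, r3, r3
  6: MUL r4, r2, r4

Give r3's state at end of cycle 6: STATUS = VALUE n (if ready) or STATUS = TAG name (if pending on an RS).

STATUS = TAG Add2

cycle 1: issue ADD r0<-Add1 // r0:Add1,r1:5,r2:9,r3:2,r4:3,r5:1
cycle 2: issue MUL r4<-Mul1 // r0:Add1,r1:5,r2:9,r3:2,r4:Mul1,r5:1
cycle 3: CDB Add1=7; issue ADD r3<-Add1 // r0:7,r1:5,r2:9,r3:Add1,r4:Mul1,r5:1
cycle 4: issue SUB r3<-Add2 // r0:7,r1:5,r2:9,r3:Add2,r4:Mul1,r5:1
cycle 5: CDB Add1=2; issue SUB r5<-Add1 // r0:7,r1:5,r2:9,r3:Add2,r4:Mul1,r5:Add1
cycle 6: issue MUL r1<-Mul2 // r0:7,r1:Mul2,r2:9,r3:Add2,r4:Mul1,r5:Add1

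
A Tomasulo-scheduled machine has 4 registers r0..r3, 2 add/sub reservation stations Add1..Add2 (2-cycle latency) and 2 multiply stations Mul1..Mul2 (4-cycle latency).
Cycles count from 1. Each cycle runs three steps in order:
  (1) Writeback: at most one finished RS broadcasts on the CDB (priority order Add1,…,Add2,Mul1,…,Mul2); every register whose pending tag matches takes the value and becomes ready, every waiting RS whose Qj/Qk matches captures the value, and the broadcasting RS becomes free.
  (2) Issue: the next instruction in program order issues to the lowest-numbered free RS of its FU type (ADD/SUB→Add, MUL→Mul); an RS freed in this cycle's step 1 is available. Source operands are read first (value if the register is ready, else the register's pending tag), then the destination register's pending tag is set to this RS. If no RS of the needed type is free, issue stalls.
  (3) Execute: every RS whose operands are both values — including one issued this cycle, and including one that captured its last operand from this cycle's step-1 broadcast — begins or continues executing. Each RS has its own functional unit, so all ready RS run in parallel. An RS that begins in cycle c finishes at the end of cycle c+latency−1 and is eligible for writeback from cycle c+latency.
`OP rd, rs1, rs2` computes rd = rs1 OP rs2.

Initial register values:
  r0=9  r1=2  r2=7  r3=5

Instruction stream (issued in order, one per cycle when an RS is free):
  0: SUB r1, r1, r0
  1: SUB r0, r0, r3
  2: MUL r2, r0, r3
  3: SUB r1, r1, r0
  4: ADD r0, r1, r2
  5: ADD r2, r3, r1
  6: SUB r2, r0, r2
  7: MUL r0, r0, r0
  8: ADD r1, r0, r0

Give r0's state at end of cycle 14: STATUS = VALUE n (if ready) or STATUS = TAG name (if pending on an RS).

STATUS = TAG Mul1

cycle 1: issue SUB r1<-Add1 // r0:9,r1:Add1,r2:7,r3:5
cycle 2: issue SUB r0<-Add2 // r0:Add2,r1:Add1,r2:7,r3:5
cycle 3: CDB Add1=-7; issue MUL r2<-Mul1 // r0:Add2,r1:-7,r2:Mul1,r3:5
cycle 4: CDB Add2=4; issue SUB r1<-Add1 // r0:4,r1:Add1,r2:Mul1,r3:5
cycle 5: issue ADD r0<-Add2 // r0:Add2,r1:Add1,r2:Mul1,r3:5
cycle 6: CDB Add1=-11; issue ADD r2<-Add1 // r0:Add2,r1:-11,r2:Add1,r3:5
cycle 7: stall // r0:Add2,r1:-11,r2:Add1,r3:5
cycle 8: CDB Add1=-6; issue SUB r2<-Add1 // r0:Add2,r1:-11,r2:Add1,r3:5
cycle 9: CDB Mul1=20; issue MUL r0<-Mul1 // r0:Mul1,r1:-11,r2:Add1,r3:5
cycle 10: stall // r0:Mul1,r1:-11,r2:Add1,r3:5
cycle 11: CDB Add2=9; issue ADD r1<-Add2 // r0:Mul1,r1:Add2,r2:Add1,r3:5
cycle 12: - // r0:Mul1,r1:Add2,r2:Add1,r3:5
cycle 13: CDB Add1=15 // r0:Mul1,r1:Add2,r2:15,r3:5
cycle 14: - // r0:Mul1,r1:Add2,r2:15,r3:5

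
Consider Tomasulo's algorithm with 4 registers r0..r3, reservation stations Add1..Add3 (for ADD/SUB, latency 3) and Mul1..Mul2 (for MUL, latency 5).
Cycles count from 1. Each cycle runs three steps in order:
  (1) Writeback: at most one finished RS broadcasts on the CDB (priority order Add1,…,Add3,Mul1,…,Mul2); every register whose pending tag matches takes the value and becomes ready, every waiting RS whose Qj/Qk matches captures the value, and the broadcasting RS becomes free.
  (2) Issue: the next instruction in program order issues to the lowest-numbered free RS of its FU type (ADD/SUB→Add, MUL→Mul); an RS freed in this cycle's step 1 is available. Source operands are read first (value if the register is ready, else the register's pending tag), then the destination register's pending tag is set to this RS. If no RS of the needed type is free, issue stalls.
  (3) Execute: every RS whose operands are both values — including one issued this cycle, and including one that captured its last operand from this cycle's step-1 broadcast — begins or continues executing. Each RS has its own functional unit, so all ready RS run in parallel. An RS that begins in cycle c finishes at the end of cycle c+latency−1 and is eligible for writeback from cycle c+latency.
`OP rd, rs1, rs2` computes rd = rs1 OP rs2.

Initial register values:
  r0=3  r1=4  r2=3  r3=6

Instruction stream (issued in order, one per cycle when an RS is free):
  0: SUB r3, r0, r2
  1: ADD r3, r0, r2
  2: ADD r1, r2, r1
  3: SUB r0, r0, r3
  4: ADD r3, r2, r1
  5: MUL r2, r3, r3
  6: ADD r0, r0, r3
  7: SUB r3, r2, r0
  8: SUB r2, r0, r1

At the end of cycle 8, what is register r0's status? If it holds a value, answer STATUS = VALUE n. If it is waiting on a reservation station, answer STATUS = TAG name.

  c1: issue SUB r3<-Add1  regs: r0:3,r1:4,r2:3,r3:Add1
  c2: issue ADD r3<-Add2  regs: r0:3,r1:4,r2:3,r3:Add2
  c3: issue ADD r1<-Add3  regs: r0:3,r1:Add3,r2:3,r3:Add2
  c4: CDB Add1=0; issue SUB r0<-Add1  regs: r0:Add1,r1:Add3,r2:3,r3:Add2
  c5: CDB Add2=6; issue ADD r3<-Add2  regs: r0:Add1,r1:Add3,r2:3,r3:Add2
  c6: CDB Add3=7; issue MUL r2<-Mul1  regs: r0:Add1,r1:7,r2:Mul1,r3:Add2
  c7: issue ADD r0<-Add3  regs: r0:Add3,r1:7,r2:Mul1,r3:Add2
  c8: CDB Add1=-3; issue SUB r3<-Add1  regs: r0:Add3,r1:7,r2:Mul1,r3:Add1

STATUS = TAG Add3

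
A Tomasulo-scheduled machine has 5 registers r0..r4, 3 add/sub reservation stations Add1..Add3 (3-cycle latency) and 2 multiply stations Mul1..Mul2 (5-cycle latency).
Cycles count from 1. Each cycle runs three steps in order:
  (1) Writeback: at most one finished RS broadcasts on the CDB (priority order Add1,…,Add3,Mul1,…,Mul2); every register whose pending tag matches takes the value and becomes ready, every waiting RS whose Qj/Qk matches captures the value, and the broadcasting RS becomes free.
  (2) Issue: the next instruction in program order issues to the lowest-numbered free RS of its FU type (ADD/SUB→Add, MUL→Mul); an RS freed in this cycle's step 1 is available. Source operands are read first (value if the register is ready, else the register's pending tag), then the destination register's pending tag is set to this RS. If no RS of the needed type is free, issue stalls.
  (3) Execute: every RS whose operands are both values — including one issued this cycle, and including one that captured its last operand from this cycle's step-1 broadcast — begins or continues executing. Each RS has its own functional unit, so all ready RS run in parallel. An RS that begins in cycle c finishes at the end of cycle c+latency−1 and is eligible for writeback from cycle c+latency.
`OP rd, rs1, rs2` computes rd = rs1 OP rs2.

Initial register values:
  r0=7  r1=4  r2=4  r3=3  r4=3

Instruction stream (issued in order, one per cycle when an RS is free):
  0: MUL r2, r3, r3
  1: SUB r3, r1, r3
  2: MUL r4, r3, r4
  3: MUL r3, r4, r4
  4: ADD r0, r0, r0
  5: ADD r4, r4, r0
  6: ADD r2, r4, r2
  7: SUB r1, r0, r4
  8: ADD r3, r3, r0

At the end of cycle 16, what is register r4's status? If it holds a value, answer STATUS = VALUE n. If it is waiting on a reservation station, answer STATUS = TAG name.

STATUS = VALUE 17

  c1: issue MUL r2<-Mul1  regs: r0:7,r1:4,r2:Mul1,r3:3,r4:3
  c2: issue SUB r3<-Add1  regs: r0:7,r1:4,r2:Mul1,r3:Add1,r4:3
  c3: issue MUL r4<-Mul2  regs: r0:7,r1:4,r2:Mul1,r3:Add1,r4:Mul2
  c4: stall  regs: r0:7,r1:4,r2:Mul1,r3:Add1,r4:Mul2
  c5: CDB Add1=1; stall  regs: r0:7,r1:4,r2:Mul1,r3:1,r4:Mul2
  c6: CDB Mul1=9; issue MUL r3<-Mul1  regs: r0:7,r1:4,r2:9,r3:Mul1,r4:Mul2
  c7: issue ADD r0<-Add1  regs: r0:Add1,r1:4,r2:9,r3:Mul1,r4:Mul2
  c8: issue ADD r4<-Add2  regs: r0:Add1,r1:4,r2:9,r3:Mul1,r4:Add2
  c9: issue ADD r2<-Add3  regs: r0:Add1,r1:4,r2:Add3,r3:Mul1,r4:Add2
  c10: CDB Add1=14; issue SUB r1<-Add1  regs: r0:14,r1:Add1,r2:Add3,r3:Mul1,r4:Add2
  c11: CDB Mul2=3; stall  regs: r0:14,r1:Add1,r2:Add3,r3:Mul1,r4:Add2
  c12: stall  regs: r0:14,r1:Add1,r2:Add3,r3:Mul1,r4:Add2
  c13: stall  regs: r0:14,r1:Add1,r2:Add3,r3:Mul1,r4:Add2
  c14: CDB Add2=17; issue ADD r3<-Add2  regs: r0:14,r1:Add1,r2:Add3,r3:Add2,r4:17
  c15: -  regs: r0:14,r1:Add1,r2:Add3,r3:Add2,r4:17
  c16: CDB Mul1=9  regs: r0:14,r1:Add1,r2:Add3,r3:Add2,r4:17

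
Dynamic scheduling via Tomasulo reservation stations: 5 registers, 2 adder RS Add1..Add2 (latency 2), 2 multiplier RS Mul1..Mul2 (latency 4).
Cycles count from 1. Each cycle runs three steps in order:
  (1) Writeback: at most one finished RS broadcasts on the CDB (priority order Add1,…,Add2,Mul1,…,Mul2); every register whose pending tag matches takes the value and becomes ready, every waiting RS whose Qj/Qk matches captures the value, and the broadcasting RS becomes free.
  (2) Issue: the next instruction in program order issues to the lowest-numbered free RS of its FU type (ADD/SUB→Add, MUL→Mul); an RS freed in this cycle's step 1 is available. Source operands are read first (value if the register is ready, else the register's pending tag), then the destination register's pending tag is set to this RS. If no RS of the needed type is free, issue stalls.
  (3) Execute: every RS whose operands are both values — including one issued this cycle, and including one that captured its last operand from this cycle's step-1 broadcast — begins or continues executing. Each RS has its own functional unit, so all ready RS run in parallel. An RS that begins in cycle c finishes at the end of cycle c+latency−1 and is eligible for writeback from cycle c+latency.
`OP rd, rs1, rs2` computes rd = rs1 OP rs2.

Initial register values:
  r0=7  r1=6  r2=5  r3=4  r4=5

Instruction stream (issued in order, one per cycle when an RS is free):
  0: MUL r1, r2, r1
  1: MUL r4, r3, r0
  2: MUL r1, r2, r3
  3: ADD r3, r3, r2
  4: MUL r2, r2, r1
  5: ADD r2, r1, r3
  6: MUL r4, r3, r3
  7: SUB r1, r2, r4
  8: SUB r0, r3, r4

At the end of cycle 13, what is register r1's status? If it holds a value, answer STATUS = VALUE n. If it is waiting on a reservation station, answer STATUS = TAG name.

STATUS = TAG Add2

c1: issue MUL r1<-Mul1 | r0:7,r1:Mul1,r2:5,r3:4,r4:5
c2: issue MUL r4<-Mul2 | r0:7,r1:Mul1,r2:5,r3:4,r4:Mul2
c3: stall | r0:7,r1:Mul1,r2:5,r3:4,r4:Mul2
c4: stall | r0:7,r1:Mul1,r2:5,r3:4,r4:Mul2
c5: CDB Mul1=30; issue MUL r1<-Mul1 | r0:7,r1:Mul1,r2:5,r3:4,r4:Mul2
c6: CDB Mul2=28; issue ADD r3<-Add1 | r0:7,r1:Mul1,r2:5,r3:Add1,r4:28
c7: issue MUL r2<-Mul2 | r0:7,r1:Mul1,r2:Mul2,r3:Add1,r4:28
c8: CDB Add1=9; issue ADD r2<-Add1 | r0:7,r1:Mul1,r2:Add1,r3:9,r4:28
c9: CDB Mul1=20; issue MUL r4<-Mul1 | r0:7,r1:20,r2:Add1,r3:9,r4:Mul1
c10: issue SUB r1<-Add2 | r0:7,r1:Add2,r2:Add1,r3:9,r4:Mul1
c11: CDB Add1=29; issue SUB r0<-Add1 | r0:Add1,r1:Add2,r2:29,r3:9,r4:Mul1
c12: - | r0:Add1,r1:Add2,r2:29,r3:9,r4:Mul1
c13: CDB Mul1=81 | r0:Add1,r1:Add2,r2:29,r3:9,r4:81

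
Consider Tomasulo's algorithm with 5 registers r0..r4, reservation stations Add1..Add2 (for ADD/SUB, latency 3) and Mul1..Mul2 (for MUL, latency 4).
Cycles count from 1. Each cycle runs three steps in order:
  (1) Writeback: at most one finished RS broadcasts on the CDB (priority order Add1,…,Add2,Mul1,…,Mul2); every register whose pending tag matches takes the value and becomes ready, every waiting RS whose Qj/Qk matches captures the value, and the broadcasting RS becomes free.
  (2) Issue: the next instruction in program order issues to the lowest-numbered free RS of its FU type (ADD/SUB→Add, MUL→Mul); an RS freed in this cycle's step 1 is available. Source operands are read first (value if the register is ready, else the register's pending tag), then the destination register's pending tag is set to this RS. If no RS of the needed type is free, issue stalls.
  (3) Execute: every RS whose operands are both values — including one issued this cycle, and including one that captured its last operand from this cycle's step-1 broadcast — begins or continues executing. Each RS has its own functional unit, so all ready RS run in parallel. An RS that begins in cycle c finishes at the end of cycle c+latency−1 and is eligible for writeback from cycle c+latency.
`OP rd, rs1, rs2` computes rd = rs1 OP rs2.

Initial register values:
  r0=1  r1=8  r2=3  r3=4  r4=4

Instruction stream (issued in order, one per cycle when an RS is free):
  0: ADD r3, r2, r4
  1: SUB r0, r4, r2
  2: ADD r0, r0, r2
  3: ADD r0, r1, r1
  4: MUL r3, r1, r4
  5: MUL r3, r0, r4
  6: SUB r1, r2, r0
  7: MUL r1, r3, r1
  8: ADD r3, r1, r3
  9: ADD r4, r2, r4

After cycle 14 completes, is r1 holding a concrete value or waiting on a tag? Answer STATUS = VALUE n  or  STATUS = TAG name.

  c1: issue ADD r3<-Add1  regs: r0:1,r1:8,r2:3,r3:Add1,r4:4
  c2: issue SUB r0<-Add2  regs: r0:Add2,r1:8,r2:3,r3:Add1,r4:4
  c3: stall  regs: r0:Add2,r1:8,r2:3,r3:Add1,r4:4
  c4: CDB Add1=7; issue ADD r0<-Add1  regs: r0:Add1,r1:8,r2:3,r3:7,r4:4
  c5: CDB Add2=1; issue ADD r0<-Add2  regs: r0:Add2,r1:8,r2:3,r3:7,r4:4
  c6: issue MUL r3<-Mul1  regs: r0:Add2,r1:8,r2:3,r3:Mul1,r4:4
  c7: issue MUL r3<-Mul2  regs: r0:Add2,r1:8,r2:3,r3:Mul2,r4:4
  c8: CDB Add1=4; issue SUB r1<-Add1  regs: r0:Add2,r1:Add1,r2:3,r3:Mul2,r4:4
  c9: CDB Add2=16; stall  regs: r0:16,r1:Add1,r2:3,r3:Mul2,r4:4
  c10: CDB Mul1=32; issue MUL r1<-Mul1  regs: r0:16,r1:Mul1,r2:3,r3:Mul2,r4:4
  c11: issue ADD r3<-Add2  regs: r0:16,r1:Mul1,r2:3,r3:Add2,r4:4
  c12: CDB Add1=-13; issue ADD r4<-Add1  regs: r0:16,r1:Mul1,r2:3,r3:Add2,r4:Add1
  c13: CDB Mul2=64  regs: r0:16,r1:Mul1,r2:3,r3:Add2,r4:Add1
  c14: -  regs: r0:16,r1:Mul1,r2:3,r3:Add2,r4:Add1

STATUS = TAG Mul1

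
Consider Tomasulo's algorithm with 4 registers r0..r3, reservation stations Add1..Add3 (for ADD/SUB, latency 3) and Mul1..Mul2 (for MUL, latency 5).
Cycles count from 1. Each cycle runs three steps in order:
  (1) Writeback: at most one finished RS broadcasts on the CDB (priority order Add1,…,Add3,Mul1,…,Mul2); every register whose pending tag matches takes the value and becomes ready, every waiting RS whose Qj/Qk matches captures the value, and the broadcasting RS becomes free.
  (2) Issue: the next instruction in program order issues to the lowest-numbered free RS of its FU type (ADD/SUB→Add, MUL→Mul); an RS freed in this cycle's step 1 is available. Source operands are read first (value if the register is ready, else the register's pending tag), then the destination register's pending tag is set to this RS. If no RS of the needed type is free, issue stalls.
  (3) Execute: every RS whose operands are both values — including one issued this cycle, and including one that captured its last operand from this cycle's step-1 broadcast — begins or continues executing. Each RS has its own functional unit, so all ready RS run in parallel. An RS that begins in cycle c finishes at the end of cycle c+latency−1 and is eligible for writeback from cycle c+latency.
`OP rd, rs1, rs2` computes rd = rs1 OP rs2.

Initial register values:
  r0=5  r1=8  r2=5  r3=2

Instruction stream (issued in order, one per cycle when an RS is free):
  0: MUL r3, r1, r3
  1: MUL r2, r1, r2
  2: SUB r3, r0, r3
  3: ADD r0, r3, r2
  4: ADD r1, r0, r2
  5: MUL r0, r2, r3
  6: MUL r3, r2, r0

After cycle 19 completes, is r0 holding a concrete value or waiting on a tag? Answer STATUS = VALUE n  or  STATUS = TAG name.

STATUS = VALUE -440

  c1: issue MUL r3<-Mul1  regs: r0:5,r1:8,r2:5,r3:Mul1
  c2: issue MUL r2<-Mul2  regs: r0:5,r1:8,r2:Mul2,r3:Mul1
  c3: issue SUB r3<-Add1  regs: r0:5,r1:8,r2:Mul2,r3:Add1
  c4: issue ADD r0<-Add2  regs: r0:Add2,r1:8,r2:Mul2,r3:Add1
  c5: issue ADD r1<-Add3  regs: r0:Add2,r1:Add3,r2:Mul2,r3:Add1
  c6: CDB Mul1=16; issue MUL r0<-Mul1  regs: r0:Mul1,r1:Add3,r2:Mul2,r3:Add1
  c7: CDB Mul2=40; issue MUL r3<-Mul2  regs: r0:Mul1,r1:Add3,r2:40,r3:Mul2
  c8: -  regs: r0:Mul1,r1:Add3,r2:40,r3:Mul2
  c9: CDB Add1=-11  regs: r0:Mul1,r1:Add3,r2:40,r3:Mul2
  c10: -  regs: r0:Mul1,r1:Add3,r2:40,r3:Mul2
  c11: -  regs: r0:Mul1,r1:Add3,r2:40,r3:Mul2
  c12: CDB Add2=29  regs: r0:Mul1,r1:Add3,r2:40,r3:Mul2
  c13: -  regs: r0:Mul1,r1:Add3,r2:40,r3:Mul2
  c14: CDB Mul1=-440  regs: r0:-440,r1:Add3,r2:40,r3:Mul2
  c15: CDB Add3=69  regs: r0:-440,r1:69,r2:40,r3:Mul2
  c16: -  regs: r0:-440,r1:69,r2:40,r3:Mul2
  c17: -  regs: r0:-440,r1:69,r2:40,r3:Mul2
  c18: -  regs: r0:-440,r1:69,r2:40,r3:Mul2
  c19: CDB Mul2=-17600  regs: r0:-440,r1:69,r2:40,r3:-17600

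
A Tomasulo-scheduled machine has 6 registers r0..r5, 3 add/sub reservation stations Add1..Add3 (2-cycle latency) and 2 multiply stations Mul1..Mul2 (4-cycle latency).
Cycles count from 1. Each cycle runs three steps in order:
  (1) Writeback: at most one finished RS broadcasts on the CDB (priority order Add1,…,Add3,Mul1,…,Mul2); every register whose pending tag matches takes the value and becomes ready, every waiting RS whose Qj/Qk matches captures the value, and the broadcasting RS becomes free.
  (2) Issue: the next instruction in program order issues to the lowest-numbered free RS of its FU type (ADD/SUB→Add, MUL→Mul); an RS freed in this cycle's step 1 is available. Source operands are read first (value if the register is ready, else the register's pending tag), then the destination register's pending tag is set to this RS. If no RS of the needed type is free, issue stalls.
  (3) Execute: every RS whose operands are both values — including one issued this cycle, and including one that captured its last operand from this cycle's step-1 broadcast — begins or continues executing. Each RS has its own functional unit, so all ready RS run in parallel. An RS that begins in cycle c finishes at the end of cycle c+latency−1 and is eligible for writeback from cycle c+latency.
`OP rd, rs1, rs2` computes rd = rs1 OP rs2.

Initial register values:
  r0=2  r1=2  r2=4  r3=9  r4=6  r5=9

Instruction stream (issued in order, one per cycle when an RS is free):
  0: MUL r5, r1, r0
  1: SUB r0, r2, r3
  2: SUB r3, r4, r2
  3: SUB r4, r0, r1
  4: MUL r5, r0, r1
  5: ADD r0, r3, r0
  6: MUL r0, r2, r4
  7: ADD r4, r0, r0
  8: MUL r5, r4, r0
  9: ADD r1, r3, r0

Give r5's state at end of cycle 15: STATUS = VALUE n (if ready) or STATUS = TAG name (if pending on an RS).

cycle 1: issue MUL r5<-Mul1 // r0:2,r1:2,r2:4,r3:9,r4:6,r5:Mul1
cycle 2: issue SUB r0<-Add1 // r0:Add1,r1:2,r2:4,r3:9,r4:6,r5:Mul1
cycle 3: issue SUB r3<-Add2 // r0:Add1,r1:2,r2:4,r3:Add2,r4:6,r5:Mul1
cycle 4: CDB Add1=-5; issue SUB r4<-Add1 // r0:-5,r1:2,r2:4,r3:Add2,r4:Add1,r5:Mul1
cycle 5: CDB Add2=2; issue MUL r5<-Mul2 // r0:-5,r1:2,r2:4,r3:2,r4:Add1,r5:Mul2
cycle 6: CDB Add1=-7; issue ADD r0<-Add1 // r0:Add1,r1:2,r2:4,r3:2,r4:-7,r5:Mul2
cycle 7: CDB Mul1=4; issue MUL r0<-Mul1 // r0:Mul1,r1:2,r2:4,r3:2,r4:-7,r5:Mul2
cycle 8: CDB Add1=-3; issue ADD r4<-Add1 // r0:Mul1,r1:2,r2:4,r3:2,r4:Add1,r5:Mul2
cycle 9: CDB Mul2=-10; issue MUL r5<-Mul2 // r0:Mul1,r1:2,r2:4,r3:2,r4:Add1,r5:Mul2
cycle 10: issue ADD r1<-Add2 // r0:Mul1,r1:Add2,r2:4,r3:2,r4:Add1,r5:Mul2
cycle 11: CDB Mul1=-28 // r0:-28,r1:Add2,r2:4,r3:2,r4:Add1,r5:Mul2
cycle 12: - // r0:-28,r1:Add2,r2:4,r3:2,r4:Add1,r5:Mul2
cycle 13: CDB Add1=-56 // r0:-28,r1:Add2,r2:4,r3:2,r4:-56,r5:Mul2
cycle 14: CDB Add2=-26 // r0:-28,r1:-26,r2:4,r3:2,r4:-56,r5:Mul2
cycle 15: - // r0:-28,r1:-26,r2:4,r3:2,r4:-56,r5:Mul2

STATUS = TAG Mul2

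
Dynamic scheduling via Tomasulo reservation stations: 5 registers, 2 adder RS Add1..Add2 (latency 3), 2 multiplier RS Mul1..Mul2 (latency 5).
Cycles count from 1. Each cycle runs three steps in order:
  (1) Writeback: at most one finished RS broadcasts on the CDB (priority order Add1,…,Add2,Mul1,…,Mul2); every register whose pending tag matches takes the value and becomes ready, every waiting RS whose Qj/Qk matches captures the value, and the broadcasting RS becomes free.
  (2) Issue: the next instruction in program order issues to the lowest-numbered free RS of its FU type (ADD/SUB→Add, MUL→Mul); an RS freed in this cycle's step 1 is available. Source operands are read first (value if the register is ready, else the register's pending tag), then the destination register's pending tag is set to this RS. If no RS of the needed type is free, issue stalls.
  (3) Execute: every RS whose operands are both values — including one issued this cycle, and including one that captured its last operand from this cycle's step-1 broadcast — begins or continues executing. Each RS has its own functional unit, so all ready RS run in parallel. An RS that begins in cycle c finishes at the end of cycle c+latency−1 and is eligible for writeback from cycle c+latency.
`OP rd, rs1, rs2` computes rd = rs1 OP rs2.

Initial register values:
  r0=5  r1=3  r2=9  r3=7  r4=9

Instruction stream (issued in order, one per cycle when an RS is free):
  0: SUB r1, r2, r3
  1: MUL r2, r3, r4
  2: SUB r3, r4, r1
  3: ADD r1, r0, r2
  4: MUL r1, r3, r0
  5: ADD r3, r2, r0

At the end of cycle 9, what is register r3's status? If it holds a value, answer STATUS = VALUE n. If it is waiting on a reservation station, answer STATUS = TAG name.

STATUS = TAG Add2

  c1: issue SUB r1<-Add1  regs: r0:5,r1:Add1,r2:9,r3:7,r4:9
  c2: issue MUL r2<-Mul1  regs: r0:5,r1:Add1,r2:Mul1,r3:7,r4:9
  c3: issue SUB r3<-Add2  regs: r0:5,r1:Add1,r2:Mul1,r3:Add2,r4:9
  c4: CDB Add1=2; issue ADD r1<-Add1  regs: r0:5,r1:Add1,r2:Mul1,r3:Add2,r4:9
  c5: issue MUL r1<-Mul2  regs: r0:5,r1:Mul2,r2:Mul1,r3:Add2,r4:9
  c6: stall  regs: r0:5,r1:Mul2,r2:Mul1,r3:Add2,r4:9
  c7: CDB Add2=7; issue ADD r3<-Add2  regs: r0:5,r1:Mul2,r2:Mul1,r3:Add2,r4:9
  c8: CDB Mul1=63  regs: r0:5,r1:Mul2,r2:63,r3:Add2,r4:9
  c9: -  regs: r0:5,r1:Mul2,r2:63,r3:Add2,r4:9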